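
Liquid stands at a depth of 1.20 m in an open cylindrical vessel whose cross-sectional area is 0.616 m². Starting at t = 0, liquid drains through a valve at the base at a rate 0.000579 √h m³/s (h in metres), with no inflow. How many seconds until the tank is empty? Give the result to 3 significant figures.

2330 s

A dh/dt = −Q_out = −0.000579 √h.
∫ h^(−1/2) dh = −(0.000579/A) ∫ dt, giving 2√h = 2√h₀ − (0.000579/A) t.
Tank is empty when √h = 0: t_empty = 2A√h₀/0.000579.
t_empty = 2·0.616·√1.20/0.000579 = 1.2320·1.0954/0.000579 = 2330.9 s.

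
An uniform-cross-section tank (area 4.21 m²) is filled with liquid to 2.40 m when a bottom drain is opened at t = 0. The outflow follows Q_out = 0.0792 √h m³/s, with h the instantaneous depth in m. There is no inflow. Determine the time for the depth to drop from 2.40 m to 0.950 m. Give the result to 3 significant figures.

61.1 s

Volume balance on the tank: A dh/dt = −0.0792 √h.
∫ h^(−1/2) dh = −(0.0792/A) ∫ dt, giving 2√h = 2√h₀ − (0.0792/A) t.
t = 2A(√h₀ − √h)/0.0792 = 2·4.21·(√2.40 − √0.950)/0.0792
  = 8.4200 × (1.5492 − 0.97468) / 0.0792 = 61.078 s.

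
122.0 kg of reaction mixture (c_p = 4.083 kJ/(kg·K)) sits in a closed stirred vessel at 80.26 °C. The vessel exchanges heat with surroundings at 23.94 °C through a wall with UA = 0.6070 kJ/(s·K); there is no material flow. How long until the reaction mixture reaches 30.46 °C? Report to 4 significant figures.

M c_p dT/dt = −UA(T − T_amb).
τ = M c_p/UA = 820.636 s; T_ss = T_amb = 23.9400 °C.
T(t) = T_ss + (T₀ − T_ss)e^(−t/τ); set T = 30.46:
t = −τ ln[(T − T_ss)/(T₀ − T_ss)] = −820.636 · ln(0.115767) = 1769.43 s.

1769 s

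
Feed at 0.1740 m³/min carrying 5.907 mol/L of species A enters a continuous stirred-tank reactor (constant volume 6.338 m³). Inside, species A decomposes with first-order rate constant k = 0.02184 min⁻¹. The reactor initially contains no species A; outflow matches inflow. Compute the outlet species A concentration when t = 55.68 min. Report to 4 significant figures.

Species balance: V dC/dt = Q C_in − Q C − k V C.
This is linear with rate a = Q/V + k = 0.0492935 min⁻¹.
C_ss = Q C_in/(Q + kV) = 3.28984 mol/L; C(t) = C_ss + (C₀ − C_ss) e^(−a t).
C(55.68) = 3.28984 + (-3.28984)·e^(−0.0492935·55.68) = 3.28984 + (-3.28984)·0.0642702 = 3.07840 mol/L.

3.078 mol/L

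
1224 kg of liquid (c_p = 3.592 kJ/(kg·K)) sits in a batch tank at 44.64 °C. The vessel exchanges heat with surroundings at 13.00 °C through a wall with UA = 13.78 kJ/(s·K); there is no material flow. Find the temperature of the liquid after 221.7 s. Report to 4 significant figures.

28.79 °C

M c_p dT/dt = −UA(T − T_amb).
dT/dt = (T_ss − T)/τ with T_ss = T_amb = 13.0000 °C, τ = M c_p/UA = 1224·3.592/13.78 = 319.057 s.
T approaches T_ss exponentially: T(t) = T_ss + (T₀ − T_ss) e^(−t/τ).
T(221.7) = 13.0000 + (31.6400)·0.499144 = 28.7929 °C.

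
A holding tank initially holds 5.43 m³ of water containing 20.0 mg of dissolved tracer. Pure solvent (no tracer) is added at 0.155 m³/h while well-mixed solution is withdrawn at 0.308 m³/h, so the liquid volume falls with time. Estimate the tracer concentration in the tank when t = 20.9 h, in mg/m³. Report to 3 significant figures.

Let m(t) be the amount of tracer. Volume: V(t) = V₀ + (Q_in − Q_out) t = 5.43 − 0.15300 t; V(20.9) = 2.2323 m³.
Species balance (pure solvent in): dm/dt = −Q_out · m/V(t).
Separate: dm/m = −Q_out dt/V(t) ⇒ ln(m/m₀) = −(Q_out/(Q_in−Q_out)) ln(V/V₀).
m = m₀ (V₀/V)^(Q_out/(Q_in−Q_out)) = 20.0 × (5.43/2.2323)^(-2.0131) = 3.3411 mg.
C = m/V = 3.3411/2.2323 = 1.4967 mg/m³.

1.50 mg/m³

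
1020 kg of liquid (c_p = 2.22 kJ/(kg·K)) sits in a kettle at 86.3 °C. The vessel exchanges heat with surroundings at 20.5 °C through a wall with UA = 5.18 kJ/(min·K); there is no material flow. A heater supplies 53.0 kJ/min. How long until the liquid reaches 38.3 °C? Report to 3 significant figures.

Lumped-capacitance energy balance: M c_p dT/dt = UA(T_amb − T) + Q̇.
τ = M c_p/UA = 437.14 min; T_ss = T_amb + Q̇/UA = 20.5 + 53.0/5.18 = 30.732 °C.
T(t) = T_ss + (T₀ − T_ss)e^(−t/τ); set T = 38.3:
t = −τ ln[(T − T_ss)/(T₀ − T_ss)] = −437.14 · ln(0.13620) = 871.51 min.

872 min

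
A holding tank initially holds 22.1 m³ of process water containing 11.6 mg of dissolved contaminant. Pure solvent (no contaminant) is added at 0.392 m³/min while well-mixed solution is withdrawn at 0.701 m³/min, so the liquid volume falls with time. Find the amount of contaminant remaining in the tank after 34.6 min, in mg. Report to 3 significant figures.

Total volume: dV/dt = Q_in − Q_out = -0.30900 m³/min, so V(t) = 22.1 − 0.30900 t and V(34.6) = 11.409 m³.
Solute balance: dm/dt = 0 − Q_out C = −Q_out m/V(t).
dm/m = −Q_out dt/(V₀ − 0.30900 t); integrating gives ln(m/m₀) = −(Q_out/(Q_in−Q_out)) ln(V/V₀).
m = m₀ (V₀/V)^(Q_out/(Q_in−Q_out)) = 11.6 × (22.1/11.409)^(-2.2686) = 2.5882 mg.

2.59 mg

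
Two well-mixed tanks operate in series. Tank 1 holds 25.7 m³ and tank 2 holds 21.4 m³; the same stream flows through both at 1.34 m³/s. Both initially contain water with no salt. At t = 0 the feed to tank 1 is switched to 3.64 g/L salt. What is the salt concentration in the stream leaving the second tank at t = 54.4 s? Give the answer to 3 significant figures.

2.97 g/L

Time constants: τᵢ = Vᵢ/Q for each well-mixed tank.
τ₁ = 25.7/1.34 = 19.179 s; τ₂ = 21.4/1.34 = 15.970 s.
Solving the cascade with C₁(0)=C₂(0)=0 gives C₂(t) = C_in[1 − (τ₁ e^(−t/τ₁) − τ₂ e^(−t/τ₂))/(τ₁ − τ₂)].
At t = 54.4: e^(−t/τ₁) = 0.058635, e^(−t/τ₂) = 0.033162.
C₂ = 3.64·[1 − (19.179·0.058635 − 15.970·0.033162)/(3.2090)] = 3.64·0.81459 = 2.9651 g/L.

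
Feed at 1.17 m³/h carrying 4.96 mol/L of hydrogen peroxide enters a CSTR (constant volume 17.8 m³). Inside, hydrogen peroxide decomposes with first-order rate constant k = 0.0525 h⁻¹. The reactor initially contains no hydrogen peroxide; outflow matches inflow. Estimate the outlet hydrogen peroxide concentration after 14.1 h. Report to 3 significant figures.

Accumulation = in − out − consumed: V dC/dt = Q C_in − Q C − k V C.
dC/dt = (Q/V) C_in − (Q/V + k) C; effective rate a = Q/V + k = 0.065730 + 0.0525 = 0.11823 h⁻¹.
C_ss = Q C_in/(Q + kV) = 2.7575 mol/L; C(t) = C_ss + (C₀ − C_ss) e^(−a t).
C(14.1) = 2.7575 + (-2.7575)·e^(−0.11823·14.1) = 2.7575 + (-2.7575)·0.18880 = 2.2369 mol/L.

2.24 mol/L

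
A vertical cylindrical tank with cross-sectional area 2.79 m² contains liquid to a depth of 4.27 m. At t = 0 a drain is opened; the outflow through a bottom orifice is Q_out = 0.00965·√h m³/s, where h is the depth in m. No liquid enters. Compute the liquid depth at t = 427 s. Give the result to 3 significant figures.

1.76 m

Unsteady balance on liquid volume: A dh/dt = −0.00965 √h.
Separate and integrate: 2(√h − √h₀) = −(0.00965/A) t.
√h = √4.27 − 0.00965·427/(2·2.79) = 2.0664 − 0.73845 = 1.3279.
h = 1.3279² = 1.7634 m.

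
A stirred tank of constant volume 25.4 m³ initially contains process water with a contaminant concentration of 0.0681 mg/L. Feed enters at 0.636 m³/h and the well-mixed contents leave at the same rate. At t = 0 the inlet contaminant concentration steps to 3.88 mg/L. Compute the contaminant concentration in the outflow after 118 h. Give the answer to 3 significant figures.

3.68 mg/L

Unsteady species balance (constant V, well mixed): V dC/dt = Q(C_in − C).
Time constant τ = V/Q = 25.4/0.636 = 39.937 h.
Solution: C(t) = C_in + (C₀ − C_in) e^(−t/τ).
C(118) = 3.88 + (0.0681 − 3.88)·e^(−118/39.937) = 3.88 + (-3.8119)·0.052097 = 3.6814 mg/L.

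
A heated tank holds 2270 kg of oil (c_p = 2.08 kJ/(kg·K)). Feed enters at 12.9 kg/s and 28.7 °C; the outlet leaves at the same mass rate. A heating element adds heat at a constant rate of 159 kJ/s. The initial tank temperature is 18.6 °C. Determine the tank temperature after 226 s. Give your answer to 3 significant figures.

30.2 °C

M c_p dT/dt = ṁ c_p (T_in − T) + Q̇.
τ = M/ṁ = 175.97 s; T_ss = T_in + Q̇/(ṁ c_p) = 28.7 + 159/(12.9·2.08) = 34.626 °C.
Integrating: T(t) = T_ss + (T₀ − T_ss) e^(−t/τ).
T(226) = 34.626 + (-16.026)·e^(−226/175.97) = 34.626 + (-16.026)·0.27684 = 30.189 °C.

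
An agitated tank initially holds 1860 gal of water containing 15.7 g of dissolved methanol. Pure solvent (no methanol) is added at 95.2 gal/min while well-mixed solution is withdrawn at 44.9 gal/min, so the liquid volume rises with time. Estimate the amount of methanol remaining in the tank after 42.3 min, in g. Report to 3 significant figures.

Total volume: dV/dt = Q_in − Q_out = 50.300 gal/min, so V(t) = 1860 + 50.300 t and V(42.3) = 3987.7 gal.
Solute balance: dm/dt = 0 − Q_out C = −Q_out m/V(t).
dm/m = −Q_out dt/(V₀ + 50.300 t); integrating gives ln(m/m₀) = −(Q_out/(Q_in−Q_out)) ln(V/V₀).
m = m₀ (V₀/V)^(Q_out/(Q_in−Q_out)) = 15.7 × (1860/3987.7)^(0.89264) = 7.9478 g.

7.95 g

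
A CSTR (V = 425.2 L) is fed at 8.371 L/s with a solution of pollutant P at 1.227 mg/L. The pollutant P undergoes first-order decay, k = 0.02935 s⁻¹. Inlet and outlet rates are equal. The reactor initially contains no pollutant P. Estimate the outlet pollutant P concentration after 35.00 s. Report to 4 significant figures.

0.4041 mg/L

Species balance: V dC/dt = Q C_in − Q C − k V C.
This is linear with rate a = Q/V + k = 0.0490372 s⁻¹.
C_ss = Q C_in/(Q + kV) = 0.492610 mg/L; C(t) = C_ss + (C₀ − C_ss) e^(−a t).
C(35.00) = 0.492610 + (-0.492610)·e^(−0.0490372·35.00) = 0.492610 + (-0.492610)·0.179730 = 0.404073 mg/L.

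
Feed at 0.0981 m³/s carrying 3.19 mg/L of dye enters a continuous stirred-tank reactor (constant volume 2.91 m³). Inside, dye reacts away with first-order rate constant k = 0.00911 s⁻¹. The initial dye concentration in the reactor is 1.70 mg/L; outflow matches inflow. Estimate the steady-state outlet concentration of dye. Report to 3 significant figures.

2.51 mg/L

Accumulation = in − out − consumed: V dC/dt = Q C_in − Q C − k V C.
Steady state (dC/dt = 0): C_ss = Q C_in/(Q + kV) = C_in/(1 + kV/Q).
C_ss = 0.0981·3.19/(0.0981 + 0.00911·2.91) = 0.31294/0.12461 = 2.5113 mg/L.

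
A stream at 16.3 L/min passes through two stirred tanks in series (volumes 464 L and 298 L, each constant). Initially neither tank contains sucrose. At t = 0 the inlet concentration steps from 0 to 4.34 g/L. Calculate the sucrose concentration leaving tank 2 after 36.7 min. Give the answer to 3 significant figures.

Time constants: τᵢ = Vᵢ/Q for each well-mixed tank.
τ₁ = 464/16.3 = 28.466 min; τ₂ = 298/16.3 = 18.282 min.
Tank 1: C₁ = C_in(1 − e^(−t/τ₁)). Tank 2 (τ₁ ≠ τ₂): C₂ = C_in[1 − (τ₁ e^(−t/τ₁) − τ₂ e^(−t/τ₂))/(τ₁ − τ₂)].
At t = 36.7: e^(−t/τ₁) = 0.27548, e^(−t/τ₂) = 0.13434.
C₂ = 4.34·[1 − (28.466·0.27548 − 18.282·0.13434)/(10.184)] = 4.34·0.47114 = 2.0448 g/L.

2.04 g/L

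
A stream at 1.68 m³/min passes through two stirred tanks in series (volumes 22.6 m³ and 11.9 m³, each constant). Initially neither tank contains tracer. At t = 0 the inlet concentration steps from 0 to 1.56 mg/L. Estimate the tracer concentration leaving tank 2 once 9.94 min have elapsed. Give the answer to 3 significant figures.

Each tank obeys Vᵢ dCᵢ/dt = Q(Cᵢ₋₁ − Cᵢ), so τᵢ = Vᵢ/Q.
τ₁ = 22.6/1.68 = 13.452 min; τ₂ = 11.9/1.68 = 7.0833 min.
Solving the cascade with C₁(0)=C₂(0)=0 gives C₂(t) = C_in[1 − (τ₁ e^(−t/τ₁) − τ₂ e^(−t/τ₂))/(τ₁ − τ₂)].
At t = 9.94: e^(−t/τ₁) = 0.47764, e^(−t/τ₂) = 0.24579.
C₂ = 1.56·[1 − (13.452·0.47764 − 7.0833·0.24579)/(6.3690)] = 1.56·0.26451 = 0.41263 mg/L.

0.413 mg/L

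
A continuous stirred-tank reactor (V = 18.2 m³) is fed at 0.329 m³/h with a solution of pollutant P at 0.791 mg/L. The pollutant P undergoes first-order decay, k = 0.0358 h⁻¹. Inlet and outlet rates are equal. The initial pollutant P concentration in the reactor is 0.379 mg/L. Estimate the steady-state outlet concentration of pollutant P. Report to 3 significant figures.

0.265 mg/L

V dC/dt = Q(C_in − C) − k V C.
At steady state: 0 = Q C_in − (Q + kV) C_ss, so C_ss = Q C_in/(Q + kV).
C_ss = 0.329·0.791/(0.329 + 0.0358·18.2) = 0.26024/0.98056 = 0.26540 mg/L.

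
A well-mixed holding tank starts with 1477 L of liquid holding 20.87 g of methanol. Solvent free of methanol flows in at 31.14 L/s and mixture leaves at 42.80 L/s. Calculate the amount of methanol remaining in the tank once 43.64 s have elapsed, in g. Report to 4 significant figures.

4.428 g

Let m(t) be the amount of methanol. Volume: V(t) = V₀ + (Q_in − Q_out) t = 1477 − 11.6600 t; V(43.64) = 968.158 L.
Species balance (pure solvent in): dm/dt = −Q_out · m/V(t).
Separate: dm/m = −Q_out dt/V(t) ⇒ ln(m/m₀) = −(Q_out/(Q_in−Q_out)) ln(V/V₀).
m = m₀ (V₀/V)^(Q_out/(Q_in−Q_out)) = 20.87 × (1477/968.158)^(-3.67067) = 4.42788 g.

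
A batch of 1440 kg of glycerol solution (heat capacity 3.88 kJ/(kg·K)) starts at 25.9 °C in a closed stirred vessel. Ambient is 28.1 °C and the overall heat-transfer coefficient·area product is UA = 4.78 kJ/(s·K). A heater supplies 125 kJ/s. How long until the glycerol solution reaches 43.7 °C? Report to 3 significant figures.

Lumped-capacitance energy balance: M c_p dT/dt = UA(T_amb − T) + Q̇.
τ = M c_p/UA = 1168.9 s; T_ss = T_amb + Q̇/UA = 28.1 + 125/4.78 = 54.251 °C.
T(t) = T_ss + (T₀ − T_ss)e^(−t/τ); set T = 43.7:
t = −τ ln[(T − T_ss)/(T₀ − T_ss)] = −1168.9 · ln(0.37215) = 1155.4 s.

1160 s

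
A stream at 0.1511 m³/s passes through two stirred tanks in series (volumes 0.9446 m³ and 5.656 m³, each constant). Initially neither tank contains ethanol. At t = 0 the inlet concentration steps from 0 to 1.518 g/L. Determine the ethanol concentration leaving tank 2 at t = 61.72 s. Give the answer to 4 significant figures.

1.168 g/L

Each tank obeys Vᵢ dCᵢ/dt = Q(Cᵢ₋₁ − Cᵢ), so τᵢ = Vᵢ/Q.
τ₁ = 0.9446/0.1511 = 6.25149 s; τ₂ = 5.656/0.1511 = 37.4322 s.
Tank 1: C₁ = C_in(1 − e^(−t/τ₁)). Tank 2 (τ₁ ≠ τ₂): C₂ = C_in[1 − (τ₁ e^(−t/τ₁) − τ₂ e^(−t/τ₂))/(τ₁ − τ₂)].
At t = 61.72: e^(−t/τ₁) = 5.15557e-05, e^(−t/τ₂) = 0.192271.
C₂ = 1.518·[1 − (6.25149·5.15557e-05 − 37.4322·0.192271)/(-31.1807)] = 1.518·0.769190 = 1.16763 g/L.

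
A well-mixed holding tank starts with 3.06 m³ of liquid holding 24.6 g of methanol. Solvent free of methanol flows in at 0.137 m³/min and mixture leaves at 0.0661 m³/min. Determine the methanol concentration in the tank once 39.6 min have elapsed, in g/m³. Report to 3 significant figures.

2.28 g/m³

Total volume: dV/dt = Q_in − Q_out = 0.070900 m³/min, so V(t) = 3.06 + 0.070900 t and V(39.6) = 5.8676 m³.
No methanol enters, so dm/dt = −Q_out · (m/V).
Separate: dm/m = −Q_out dt/V(t) ⇒ ln(m/m₀) = −(Q_out/(Q_in−Q_out)) ln(V/V₀).
m = m₀ (V₀/V)^(Q_out/(Q_in−Q_out)) = 24.6 × (3.06/5.8676)^(0.93230) = 13.407 g.
C = m/V = 13.407/5.8676 = 2.2849 g/m³.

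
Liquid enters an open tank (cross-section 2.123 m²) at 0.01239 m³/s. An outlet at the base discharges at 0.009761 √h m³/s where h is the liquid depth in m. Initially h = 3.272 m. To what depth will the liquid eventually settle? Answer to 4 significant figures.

A dh/dt = Q_in − 0.009761 √h. Steady state requires inflow = outflow:
Q_in = 0.009761 √h_ss ⇒ √h_ss = 0.01239/0.009761 = 1.26934.
h_ss = 1.26934² = 1.61122 m. (Since h₀ = 3.272 m > h_ss, the level will fall toward this value.)

1.611 m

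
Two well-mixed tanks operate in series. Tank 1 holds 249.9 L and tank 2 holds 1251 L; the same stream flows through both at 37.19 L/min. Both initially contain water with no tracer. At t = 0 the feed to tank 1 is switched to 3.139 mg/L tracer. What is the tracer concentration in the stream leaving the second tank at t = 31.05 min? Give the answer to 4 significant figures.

1.588 mg/L

Species balance on tank i: dCᵢ/dt = (Cᵢ₋₁ − Cᵢ)/τᵢ with τᵢ = Vᵢ/Q.
τ₁ = 249.9/37.19 = 6.71955 min; τ₂ = 1251/37.19 = 33.6381 min.
Tank 1: C₁ = C_in(1 − e^(−t/τ₁)). Tank 2 (τ₁ ≠ τ₂): C₂ = C_in[1 − (τ₁ e^(−t/τ₁) − τ₂ e^(−t/τ₂))/(τ₁ − τ₂)].
At t = 31.05: e^(−t/τ₁) = 0.00984446, e^(−t/τ₂) = 0.397301.
C₂ = 3.139·[1 − (6.71955·0.00984446 − 33.6381·0.397301)/(-26.9185)] = 3.139·0.505980 = 1.58827 mg/L.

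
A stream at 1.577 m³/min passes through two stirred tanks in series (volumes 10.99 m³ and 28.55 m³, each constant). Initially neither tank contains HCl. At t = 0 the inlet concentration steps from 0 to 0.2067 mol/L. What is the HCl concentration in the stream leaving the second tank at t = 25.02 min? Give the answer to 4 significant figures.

Species balance on tank i: dCᵢ/dt = (Cᵢ₋₁ − Cᵢ)/τᵢ with τᵢ = Vᵢ/Q.
τ₁ = 10.99/1.577 = 6.96893 min; τ₂ = 28.55/1.577 = 18.1040 min.
Solving the cascade with C₁(0)=C₂(0)=0 gives C₂(t) = C_in[1 − (τ₁ e^(−t/τ₁) − τ₂ e^(−t/τ₂))/(τ₁ − τ₂)].
At t = 25.02: e^(−t/τ₁) = 0.0275922, e^(−t/τ₂) = 0.251072.
C₂ = 0.2067·[1 − (6.96893·0.0275922 − 18.1040·0.251072)/(-11.1351)] = 0.2067·0.609062 = 0.125893 mol/L.

0.1259 mol/L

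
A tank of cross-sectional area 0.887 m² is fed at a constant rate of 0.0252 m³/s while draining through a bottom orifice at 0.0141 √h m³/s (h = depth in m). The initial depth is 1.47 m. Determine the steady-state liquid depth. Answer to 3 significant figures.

A dh/dt = Q_in − 0.0141 √h. Steady state requires inflow = outflow:
Q_in = 0.0141 √h_ss ⇒ √h_ss = 0.0252/0.0141 = 1.7872.
h_ss = 1.7872² = 3.1942 m. (Since h₀ = 1.47 m < h_ss, the level will rise toward this value.)

3.19 m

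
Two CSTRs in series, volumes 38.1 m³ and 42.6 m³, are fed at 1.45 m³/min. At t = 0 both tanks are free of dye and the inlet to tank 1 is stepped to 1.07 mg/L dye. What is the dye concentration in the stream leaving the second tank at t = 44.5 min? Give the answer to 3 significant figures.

Each tank obeys Vᵢ dCᵢ/dt = Q(Cᵢ₋₁ − Cᵢ), so τᵢ = Vᵢ/Q.
τ₁ = 38.1/1.45 = 26.276 min; τ₂ = 42.6/1.45 = 29.379 min.
Solving the cascade with C₁(0)=C₂(0)=0 gives C₂(t) = C_in[1 − (τ₁ e^(−t/τ₁) − τ₂ e^(−t/τ₂))/(τ₁ − τ₂)].
At t = 44.5: e^(−t/τ₁) = 0.18386, e^(−t/τ₂) = 0.21988.
C₂ = 1.07·[1 − (26.276·0.18386 − 29.379·0.21988)/(-3.1034)] = 1.07·0.47516 = 0.50843 mg/L.

0.508 mg/L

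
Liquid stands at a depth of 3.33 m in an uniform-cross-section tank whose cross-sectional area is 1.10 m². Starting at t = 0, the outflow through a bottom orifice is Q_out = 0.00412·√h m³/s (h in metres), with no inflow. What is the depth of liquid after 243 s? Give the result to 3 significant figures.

1.88 m

A dh/dt = −Q_out = −0.00412 √h.
This is separable: 2 d(√h)/dt = −0.00412/A, so √h = √h₀ − (0.00412/(2A)) t.
√h = √3.33 − 0.00412·243/(2·1.10) = 1.8248 − 0.45507 = 1.3698.
h = 1.3698² = 1.8762 m.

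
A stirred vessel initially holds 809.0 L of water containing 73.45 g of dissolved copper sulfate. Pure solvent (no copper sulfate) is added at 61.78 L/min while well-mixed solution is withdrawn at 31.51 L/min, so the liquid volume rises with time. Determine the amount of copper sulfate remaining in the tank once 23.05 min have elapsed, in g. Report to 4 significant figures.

38.45 g

Total volume: dV/dt = Q_in − Q_out = 30.2700 L/min, so V(t) = 809.0 + 30.2700 t and V(23.05) = 1506.72 L.
Solute balance: dm/dt = 0 − Q_out C = −Q_out m/V(t).
dm/m = −Q_out dt/(V₀ + 30.2700 t); integrating gives ln(m/m₀) = −(Q_out/(Q_in−Q_out)) ln(V/V₀).
m = m₀ (V₀/V)^(Q_out/(Q_in−Q_out)) = 73.45 × (809.0/1506.72)^(1.04096) = 38.4453 g.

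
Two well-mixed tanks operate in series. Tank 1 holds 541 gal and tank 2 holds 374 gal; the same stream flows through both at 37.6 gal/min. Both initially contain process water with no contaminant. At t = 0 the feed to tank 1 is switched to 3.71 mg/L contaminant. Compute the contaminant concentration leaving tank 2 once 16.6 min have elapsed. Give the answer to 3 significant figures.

1.48 mg/L

Species balance on tank i: dCᵢ/dt = (Cᵢ₋₁ − Cᵢ)/τᵢ with τᵢ = Vᵢ/Q.
τ₁ = 541/37.6 = 14.388 min; τ₂ = 374/37.6 = 9.9468 min.
Tank 1: C₁ = C_in(1 − e^(−t/τ₁)). Tank 2 (τ₁ ≠ τ₂): C₂ = C_in[1 − (τ₁ e^(−t/τ₁) − τ₂ e^(−t/τ₂))/(τ₁ − τ₂)].
At t = 16.6: e^(−t/τ₁) = 0.31546, e^(−t/τ₂) = 0.18846.
C₂ = 3.71·[1 − (14.388·0.31546 − 9.9468·0.18846)/(4.4415)] = 3.71·0.40011 = 1.4844 mg/L.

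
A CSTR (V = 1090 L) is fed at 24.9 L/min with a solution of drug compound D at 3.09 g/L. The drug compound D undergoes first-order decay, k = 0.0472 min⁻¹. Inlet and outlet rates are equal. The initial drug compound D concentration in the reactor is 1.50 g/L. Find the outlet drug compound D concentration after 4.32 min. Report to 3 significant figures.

1.37 g/L

V dC/dt = Q(C_in − C) − k V C.
This is linear with rate a = Q/V + k = 0.070044 min⁻¹.
C_ss = Q C_in/(Q + kV) = 1.0078 g/L; C(t) = C_ss + (C₀ − C_ss) e^(−a t).
C(4.32) = 1.0078 + (0.49223)·e^(−0.070044·4.32) = 1.0078 + (0.49223)·0.73890 = 1.3715 g/L.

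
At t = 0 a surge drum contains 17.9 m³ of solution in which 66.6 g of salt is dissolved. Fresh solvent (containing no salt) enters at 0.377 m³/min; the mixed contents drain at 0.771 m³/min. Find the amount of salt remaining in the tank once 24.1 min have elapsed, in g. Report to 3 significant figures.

15.2 g

Let m(t) be the amount of salt. Volume: V(t) = V₀ + (Q_in − Q_out) t = 17.9 − 0.39400 t; V(24.1) = 8.4046 m³.
Species balance (pure solvent in): dm/dt = −Q_out · m/V(t).
Separate: dm/m = −Q_out dt/V(t) ⇒ ln(m/m₀) = −(Q_out/(Q_in−Q_out)) ln(V/V₀).
m = m₀ (V₀/V)^(Q_out/(Q_in−Q_out)) = 66.6 × (17.9/8.4046)^(-1.9569) = 15.169 g.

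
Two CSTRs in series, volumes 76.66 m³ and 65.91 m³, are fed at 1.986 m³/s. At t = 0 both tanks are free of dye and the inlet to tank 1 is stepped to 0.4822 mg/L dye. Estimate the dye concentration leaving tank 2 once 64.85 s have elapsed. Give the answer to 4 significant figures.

0.2603 mg/L

Species balance on tank i: dCᵢ/dt = (Cᵢ₋₁ − Cᵢ)/τᵢ with τᵢ = Vᵢ/Q.
τ₁ = 76.66/1.986 = 38.6002 s; τ₂ = 65.91/1.986 = 33.1873 s.
Solving the cascade with C₁(0)=C₂(0)=0 gives C₂(t) = C_in[1 − (τ₁ e^(−t/τ₁) − τ₂ e^(−t/τ₂))/(τ₁ − τ₂)].
At t = 64.85: e^(−t/τ₁) = 0.186366, e^(−t/τ₂) = 0.141698.
C₂ = 0.4822·[1 − (38.6002·0.186366 − 33.1873·0.141698)/(5.41289)] = 0.4822·0.539765 = 0.260275 mg/L.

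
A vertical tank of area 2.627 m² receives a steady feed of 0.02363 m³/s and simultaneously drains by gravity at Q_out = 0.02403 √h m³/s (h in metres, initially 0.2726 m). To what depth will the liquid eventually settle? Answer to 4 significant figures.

Accumulation of liquid (constant cross-section A): A dh/dt = Q_in − 0.02403 √h. At steady state dh/dt = 0:
Q_in = 0.02403 √h_ss ⇒ √h_ss = 0.02363/0.02403 = 0.983354.
h_ss = 0.983354² = 0.966985 m. (Since h₀ = 0.2726 m < h_ss, the level will rise toward this value.)

0.9670 m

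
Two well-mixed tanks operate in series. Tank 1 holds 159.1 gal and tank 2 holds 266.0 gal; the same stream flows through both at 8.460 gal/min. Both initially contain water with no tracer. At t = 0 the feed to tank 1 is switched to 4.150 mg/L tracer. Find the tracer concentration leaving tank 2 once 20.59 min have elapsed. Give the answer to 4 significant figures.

Each tank obeys Vᵢ dCᵢ/dt = Q(Cᵢ₋₁ − Cᵢ), so τᵢ = Vᵢ/Q.
τ₁ = 159.1/8.460 = 18.8061 min; τ₂ = 266.0/8.460 = 31.4421 min.
Solving the cascade with C₁(0)=C₂(0)=0 gives C₂(t) = C_in[1 − (τ₁ e^(−t/τ₁) − τ₂ e^(−t/τ₂))/(τ₁ − τ₂)].
At t = 20.59: e^(−t/τ₁) = 0.334588, e^(−t/τ₂) = 0.519517.
C₂ = 4.150·[1 − (18.8061·0.334588 − 31.4421·0.519517)/(-12.6359)] = 4.150·0.205251 = 0.851792 mg/L.

0.8518 mg/L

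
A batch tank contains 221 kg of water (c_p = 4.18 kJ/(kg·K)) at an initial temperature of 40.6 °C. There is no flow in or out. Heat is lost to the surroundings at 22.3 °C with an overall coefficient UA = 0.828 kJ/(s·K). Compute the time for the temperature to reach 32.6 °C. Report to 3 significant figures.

M c_p dT/dt = −UA(T − T_amb).
τ = M c_p/UA = 1115.7 s; T_ss = T_amb = 22.300 °C.
T(t) = T_ss + (T₀ − T_ss)e^(−t/τ); set T = 32.6:
t = −τ ln[(T − T_ss)/(T₀ − T_ss)] = −1115.7 · ln(0.56284) = 641.24 s.

641 s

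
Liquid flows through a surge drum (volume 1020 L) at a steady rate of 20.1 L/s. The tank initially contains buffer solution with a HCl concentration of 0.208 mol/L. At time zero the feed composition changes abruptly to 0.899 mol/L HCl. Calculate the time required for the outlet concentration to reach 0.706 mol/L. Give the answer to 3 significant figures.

64.7 s

Species balance: V dC/dt = Q(C_in − C) ⇒ τ = V/Q = 50.746 s.
C(t) = C_in + (C₀ − C_in) e^(−t/τ). Set C = 0.706 and solve for t:
e^(−t/τ) = (C − C_in)/(C₀ − C_in) = (0.706 − 0.899)/(0.208 − 0.899) = 0.27931
t = −τ ln(…) = 50.746 × 1.2754 = 64.724 s.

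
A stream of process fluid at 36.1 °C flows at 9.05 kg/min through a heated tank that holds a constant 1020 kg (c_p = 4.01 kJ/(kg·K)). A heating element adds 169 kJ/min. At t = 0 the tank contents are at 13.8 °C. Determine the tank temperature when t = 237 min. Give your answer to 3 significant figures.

37.5 °C

Heat balance on the well-mixed liquid: M c_p dT/dt = ṁ c_p (T_in − T) + 169.
τ = M/ṁ = 112.71 min; T_ss = T_in + Q̇/(ṁ c_p) = 36.1 + 169/(9.05·4.01) = 40.757 °C.
Integrating: T(t) = T_ss + (T₀ − T_ss) e^(−t/τ).
T(237) = 40.757 + (-26.957)·e^(−237/112.71) = 40.757 + (-26.957)·0.12211 = 37.465 °C.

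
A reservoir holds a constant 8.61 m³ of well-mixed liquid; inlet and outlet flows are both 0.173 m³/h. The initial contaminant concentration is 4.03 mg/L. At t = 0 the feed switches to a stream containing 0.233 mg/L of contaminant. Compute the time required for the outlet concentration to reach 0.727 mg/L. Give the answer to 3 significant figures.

Species balance: V dC/dt = Q(C_in − C) ⇒ τ = V/Q = 49.769 h.
C(t) = C_in + (C₀ − C_in) e^(−t/τ). Set C = 0.727 and solve for t:
e^(−t/τ) = (C − C_in)/(C₀ − C_in) = (0.727 − 0.233)/(4.03 − 0.233) = 0.13010
t = −τ ln(…) = 49.769 × 2.0394 = 101.50 h.

102 h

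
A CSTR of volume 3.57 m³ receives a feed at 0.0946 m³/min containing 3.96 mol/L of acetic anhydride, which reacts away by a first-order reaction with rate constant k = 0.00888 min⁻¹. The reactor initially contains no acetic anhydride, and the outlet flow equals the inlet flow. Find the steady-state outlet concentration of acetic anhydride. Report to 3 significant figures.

Accumulation = in − out − consumed: V dC/dt = Q C_in − Q C − k V C.
At steady state: 0 = Q C_in − (Q + kV) C_ss, so C_ss = Q C_in/(Q + kV).
C_ss = 0.0946·3.96/(0.0946 + 0.00888·3.57) = 0.37462/0.12630 = 2.9660 mol/L.

2.97 mol/L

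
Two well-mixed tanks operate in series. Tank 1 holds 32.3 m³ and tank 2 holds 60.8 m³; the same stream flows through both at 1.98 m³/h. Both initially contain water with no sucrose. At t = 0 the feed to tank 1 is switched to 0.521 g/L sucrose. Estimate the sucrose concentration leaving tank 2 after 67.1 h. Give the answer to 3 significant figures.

0.406 g/L

Each tank obeys Vᵢ dCᵢ/dt = Q(Cᵢ₋₁ − Cᵢ), so τᵢ = Vᵢ/Q.
τ₁ = 32.3/1.98 = 16.313 h; τ₂ = 60.8/1.98 = 30.707 h.
Tank 1: C₁ = C_in(1 − e^(−t/τ₁)). Tank 2 (τ₁ ≠ τ₂): C₂ = C_in[1 − (τ₁ e^(−t/τ₁) − τ₂ e^(−t/τ₂))/(τ₁ − τ₂)].
At t = 67.1: e^(−t/τ₁) = 0.016355, e^(−t/τ₂) = 0.11246.
C₂ = 0.521·[1 − (16.313·0.016355 − 30.707·0.11246)/(-14.394)] = 0.521·0.77862 = 0.40566 g/L.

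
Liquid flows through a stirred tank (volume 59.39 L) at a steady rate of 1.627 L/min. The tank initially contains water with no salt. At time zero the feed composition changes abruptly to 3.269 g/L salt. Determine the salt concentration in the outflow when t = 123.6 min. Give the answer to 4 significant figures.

Transient balance on the dissolved component: V dC/dt = Q(C_in − C).
Time constant τ = V/Q = 59.39/1.627 = 36.5028 min.
This is linear first-order; C(t) = C_in + (C₀ − C_in) e^(−t/τ).
C(123.6) = 3.269 + (0 − 3.269)·e^(−123.6/36.5028) = 3.269 + (-3.26900)·0.0338423 = 3.15837 g/L.

3.158 g/L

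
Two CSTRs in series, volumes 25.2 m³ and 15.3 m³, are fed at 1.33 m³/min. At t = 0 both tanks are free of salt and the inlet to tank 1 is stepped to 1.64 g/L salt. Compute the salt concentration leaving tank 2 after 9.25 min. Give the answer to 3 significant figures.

0.212 g/L

Time constants: τᵢ = Vᵢ/Q for each well-mixed tank.
τ₁ = 25.2/1.33 = 18.947 min; τ₂ = 15.3/1.33 = 11.504 min.
Solving the cascade with C₁(0)=C₂(0)=0 gives C₂(t) = C_in[1 − (τ₁ e^(−t/τ₁) − τ₂ e^(−t/τ₂))/(τ₁ − τ₂)].
At t = 9.25: e^(−t/τ₁) = 0.61373, e^(−t/τ₂) = 0.44750.
C₂ = 1.64·[1 − (18.947·0.61373 − 11.504·0.44750)/(7.4436)] = 1.64·0.12936 = 0.21214 g/L.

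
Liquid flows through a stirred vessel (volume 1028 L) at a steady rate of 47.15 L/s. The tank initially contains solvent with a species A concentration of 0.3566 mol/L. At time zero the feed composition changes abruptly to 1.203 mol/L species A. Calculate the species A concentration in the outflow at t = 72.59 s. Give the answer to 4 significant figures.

1.173 mol/L

Accumulation = in − out for the solute gives V dC/dt = Q(C_in − C).
So dC/dt = (C_in − C)/τ with τ = V/Q = 1028/47.15 = 21.8028 s.
C approaches C_in exponentially: C(t) = C_in + (C₀ − C_in) e^(−t/τ).
C(72.59) = 1.203 + (0.3566 − 1.203)·e^(−72.59/21.8028) = 1.203 + (-0.846400)·0.0358148 = 1.17269 mol/L.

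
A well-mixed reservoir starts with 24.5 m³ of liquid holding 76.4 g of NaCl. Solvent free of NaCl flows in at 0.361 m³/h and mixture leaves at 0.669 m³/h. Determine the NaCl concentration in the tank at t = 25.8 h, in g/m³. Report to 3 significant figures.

1.97 g/m³

Let m(t) be the amount of NaCl. Volume: V(t) = V₀ + (Q_in − Q_out) t = 24.5 − 0.30800 t; V(25.8) = 16.554 m³.
No NaCl enters, so dm/dt = −Q_out · (m/V).
dm/m = −Q_out dt/(V₀ − 0.30800 t); integrating gives ln(m/m₀) = −(Q_out/(Q_in−Q_out)) ln(V/V₀).
m = m₀ (V₀/V)^(Q_out/(Q_in−Q_out)) = 76.4 × (24.5/16.554)^(-2.1721) = 32.602 g.
C = m/V = 32.602/16.554 = 1.9695 g/m³.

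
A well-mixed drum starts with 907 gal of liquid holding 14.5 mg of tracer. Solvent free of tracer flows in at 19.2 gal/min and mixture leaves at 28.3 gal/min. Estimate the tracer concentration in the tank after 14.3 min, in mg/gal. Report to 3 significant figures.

0.0115 mg/gal

Let m(t) be the amount of tracer. Volume: V(t) = V₀ + (Q_in − Q_out) t = 907 − 9.1000 t; V(14.3) = 776.87 gal.
Solute balance: dm/dt = 0 − Q_out C = −Q_out m/V(t).
Separate: dm/m = −Q_out dt/V(t) ⇒ ln(m/m₀) = −(Q_out/(Q_in−Q_out)) ln(V/V₀).
m = m₀ (V₀/V)^(Q_out/(Q_in−Q_out)) = 14.5 × (907/776.87)^(-3.1099) = 8.9578 mg.
C = m/V = 8.9578/776.87 = 0.011531 mg/gal.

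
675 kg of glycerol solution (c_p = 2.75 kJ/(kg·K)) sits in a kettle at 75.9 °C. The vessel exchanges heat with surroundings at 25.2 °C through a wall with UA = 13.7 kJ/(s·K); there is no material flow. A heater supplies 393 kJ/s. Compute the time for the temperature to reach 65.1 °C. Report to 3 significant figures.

Unsteady energy balance on the tank contents: M c_p dT/dt = −UA(T − T_amb) + Q̇.
τ = M c_p/UA = 135.49 s; T_ss = T_amb + Q̇/UA = 25.2 + 393/13.7 = 53.886 °C.
T(t) = T_ss + (T₀ − T_ss)e^(−t/τ); set T = 65.1:
t = −τ ln[(T − T_ss)/(T₀ − T_ss)] = −135.49 · ln(0.50940) = 91.393 s.

91.4 s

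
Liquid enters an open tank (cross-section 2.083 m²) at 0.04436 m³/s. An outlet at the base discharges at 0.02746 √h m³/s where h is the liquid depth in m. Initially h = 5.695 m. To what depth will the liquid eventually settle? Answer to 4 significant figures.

Level balance: A dh/dt = 0.04436 − 0.02746 √h. Setting dh/dt = 0:
Q_in = 0.02746 √h_ss ⇒ √h_ss = 0.04436/0.02746 = 1.61544.
h_ss = 1.61544² = 2.60965 m. (Since h₀ = 5.695 m > h_ss, the level will fall toward this value.)

2.610 m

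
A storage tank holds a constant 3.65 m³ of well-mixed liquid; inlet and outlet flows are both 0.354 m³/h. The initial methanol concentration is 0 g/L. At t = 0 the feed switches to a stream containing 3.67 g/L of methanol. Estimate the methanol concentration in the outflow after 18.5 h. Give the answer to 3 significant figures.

Mass balance on the solute (V constant): V dC/dt = Q(C_in − C).
Rewrite as dC/dt + C/τ = C_in/τ, τ = V/Q = 10.311 h.
Solution: C(t) = C_in + (C₀ − C_in) e^(−t/τ).
C(18.5) = 3.67 + (0 − 3.67)·e^(−18.5/10.311) = 3.67 + (-3.6700)·0.16625 = 3.0599 g/L.

3.06 g/L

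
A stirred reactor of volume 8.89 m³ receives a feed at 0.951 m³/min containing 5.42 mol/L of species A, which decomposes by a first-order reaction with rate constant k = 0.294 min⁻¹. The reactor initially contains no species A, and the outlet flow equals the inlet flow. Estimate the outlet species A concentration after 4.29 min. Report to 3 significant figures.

Accumulation = in − out − consumed: V dC/dt = Q C_in − Q C − k V C.
dC/dt = (Q/V) C_in − (Q/V + k) C; effective rate a = Q/V + k = 0.10697 + 0.294 = 0.40097 min⁻¹.
C_ss = Q C_in/(Q + kV) = 1.4460 mol/L; C(t) = C_ss + (C₀ − C_ss) e^(−a t).
C(4.29) = 1.4460 + (-1.4460)·e^(−0.40097·4.29) = 1.4460 + (-1.4460)·0.17903 = 1.1871 mol/L.

1.19 mol/L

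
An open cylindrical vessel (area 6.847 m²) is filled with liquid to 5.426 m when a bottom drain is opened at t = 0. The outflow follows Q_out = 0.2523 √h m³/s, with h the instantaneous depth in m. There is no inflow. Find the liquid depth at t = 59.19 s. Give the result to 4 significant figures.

1.535 m

Unsteady balance on liquid volume: A dh/dt = −0.2523 √h.
∫ h^(−1/2) dh = −(0.2523/A) ∫ dt, giving 2√h = 2√h₀ − (0.2523/A) t.
√h = √5.426 − 0.2523·59.19/(2·6.847) = 2.32938 − 1.09052 = 1.23885.
h = 1.23885² = 1.53476 m.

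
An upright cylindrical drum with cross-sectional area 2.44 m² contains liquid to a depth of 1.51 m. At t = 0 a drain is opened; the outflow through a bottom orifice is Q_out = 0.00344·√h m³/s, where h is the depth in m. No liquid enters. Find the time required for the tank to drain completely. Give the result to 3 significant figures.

1740 s

With no inflow, A dh/dt = −0.00344 √h.
Separate and integrate: 2(√h − √h₀) = −(0.00344/A) t.
Tank is empty when √h = 0: t_empty = 2A√h₀/0.00344.
t_empty = 2·2.44·√1.51/0.00344 = 4.8800·1.2288/0.00344 = 1743.2 s.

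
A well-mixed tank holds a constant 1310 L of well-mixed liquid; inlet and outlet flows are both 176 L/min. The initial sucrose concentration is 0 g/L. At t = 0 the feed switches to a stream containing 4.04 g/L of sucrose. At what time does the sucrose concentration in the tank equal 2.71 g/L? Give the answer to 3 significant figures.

8.27 min

Species balance: V dC/dt = Q(C_in − C) ⇒ τ = V/Q = 7.4432 min.
C(t) = C_in + (C₀ − C_in) e^(−t/τ). Set C = 2.71 and solve for t:
e^(−t/τ) = (C − C_in)/(C₀ − C_in) = (2.71 − 4.04)/(0 − 4.04) = 0.32921
t = −τ ln(…) = 7.4432 × 1.1111 = 8.2699 min.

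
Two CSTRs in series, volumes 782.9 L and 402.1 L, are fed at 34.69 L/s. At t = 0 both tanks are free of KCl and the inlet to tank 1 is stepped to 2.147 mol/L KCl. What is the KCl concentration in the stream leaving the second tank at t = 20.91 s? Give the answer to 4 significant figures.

0.7726 mol/L

Each tank obeys Vᵢ dCᵢ/dt = Q(Cᵢ₋₁ − Cᵢ), so τᵢ = Vᵢ/Q.
τ₁ = 782.9/34.69 = 22.5685 s; τ₂ = 402.1/34.69 = 11.5912 s.
Tank 1: C₁ = C_in(1 − e^(−t/τ₁)). Tank 2 (τ₁ ≠ τ₂): C₂ = C_in[1 − (τ₁ e^(−t/τ₁) − τ₂ e^(−t/τ₂))/(τ₁ − τ₂)].
At t = 20.91: e^(−t/τ₁) = 0.395931, e^(−t/τ₂) = 0.164647.
C₂ = 2.147·[1 − (22.5685·0.395931 − 11.5912·0.164647)/(10.9772)] = 2.147·0.359848 = 0.772593 mol/L.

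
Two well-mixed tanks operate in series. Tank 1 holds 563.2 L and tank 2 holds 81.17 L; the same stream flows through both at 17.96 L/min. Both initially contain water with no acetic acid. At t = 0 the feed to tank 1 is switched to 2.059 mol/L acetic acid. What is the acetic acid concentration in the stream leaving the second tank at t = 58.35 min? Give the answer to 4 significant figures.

1.685 mol/L

Species balance on tank i: dCᵢ/dt = (Cᵢ₋₁ − Cᵢ)/τᵢ with τᵢ = Vᵢ/Q.
τ₁ = 563.2/17.96 = 31.3586 min; τ₂ = 81.17/17.96 = 4.51949 min.
Solving the cascade with C₁(0)=C₂(0)=0 gives C₂(t) = C_in[1 − (τ₁ e^(−t/τ₁) − τ₂ e^(−t/τ₂))/(τ₁ − τ₂)].
At t = 58.35: e^(−t/τ₁) = 0.155558, e^(−t/τ₂) = 2.47133e-06.
C₂ = 2.059·[1 − (31.3586·0.155558 − 4.51949·2.47133e-06)/(26.8391)] = 2.059·0.818247 = 1.68477 mol/L.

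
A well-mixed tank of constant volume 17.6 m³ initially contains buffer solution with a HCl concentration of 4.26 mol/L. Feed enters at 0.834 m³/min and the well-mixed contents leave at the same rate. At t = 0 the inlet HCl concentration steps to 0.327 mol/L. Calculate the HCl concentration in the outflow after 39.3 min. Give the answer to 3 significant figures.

Unsteady species balance (constant V, well mixed): V dC/dt = Q(C_in − C).
Rewrite as dC/dt + C/τ = C_in/τ, τ = V/Q = 21.103 min.
This is linear first-order; C(t) = C_in + (C₀ − C_in) e^(−t/τ).
C(39.3) = 0.327 + (4.26 − 0.327)·e^(−39.3/21.103) = 0.327 + (3.9330)·0.15532 = 0.93786 mol/L.

0.938 mol/L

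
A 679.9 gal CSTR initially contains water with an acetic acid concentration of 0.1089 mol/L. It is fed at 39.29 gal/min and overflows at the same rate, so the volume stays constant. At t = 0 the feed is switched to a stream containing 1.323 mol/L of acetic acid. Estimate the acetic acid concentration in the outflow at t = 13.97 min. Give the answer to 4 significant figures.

Mass balance on the solute (V constant): V dC/dt = Q(C_in − C).
Rewrite as dC/dt + C/τ = C_in/τ, τ = V/Q = 17.3047 min.
This is linear first-order; C(t) = C_in + (C₀ − C_in) e^(−t/τ).
C(13.97) = 1.323 + (0.1089 − 1.323)·e^(−13.97/17.3047) = 1.323 + (-1.21410)·0.446062 = 0.781436 mol/L.

0.7814 mol/L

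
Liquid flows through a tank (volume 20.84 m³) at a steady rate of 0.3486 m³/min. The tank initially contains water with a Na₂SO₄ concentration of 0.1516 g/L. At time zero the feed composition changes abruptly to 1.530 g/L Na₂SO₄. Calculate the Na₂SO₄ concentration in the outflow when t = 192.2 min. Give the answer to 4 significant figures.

Unsteady species balance (constant V, well mixed): V dC/dt = Q(C_in − C).
So dC/dt = (C_in − C)/τ with τ = V/Q = 20.84/0.3486 = 59.7820 min.
This is linear first-order; C(t) = C_in + (C₀ − C_in) e^(−t/τ).
C(192.2) = 1.530 + (0.1516 − 1.530)·e^(−192.2/59.7820) = 1.530 + (-1.37840)·0.0401547 = 1.47465 g/L.

1.475 g/L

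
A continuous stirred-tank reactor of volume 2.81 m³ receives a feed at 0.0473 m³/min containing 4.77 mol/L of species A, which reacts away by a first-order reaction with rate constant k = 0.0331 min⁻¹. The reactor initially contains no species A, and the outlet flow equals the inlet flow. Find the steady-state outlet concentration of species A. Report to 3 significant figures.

1.61 mol/L

Species balance: V dC/dt = Q C_in − Q C − k V C.
Steady state (dC/dt = 0): C_ss = Q C_in/(Q + kV) = C_in/(1 + kV/Q).
C_ss = 0.0473·4.77/(0.0473 + 0.0331·2.81) = 0.22562/0.14031 = 1.6080 mol/L.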